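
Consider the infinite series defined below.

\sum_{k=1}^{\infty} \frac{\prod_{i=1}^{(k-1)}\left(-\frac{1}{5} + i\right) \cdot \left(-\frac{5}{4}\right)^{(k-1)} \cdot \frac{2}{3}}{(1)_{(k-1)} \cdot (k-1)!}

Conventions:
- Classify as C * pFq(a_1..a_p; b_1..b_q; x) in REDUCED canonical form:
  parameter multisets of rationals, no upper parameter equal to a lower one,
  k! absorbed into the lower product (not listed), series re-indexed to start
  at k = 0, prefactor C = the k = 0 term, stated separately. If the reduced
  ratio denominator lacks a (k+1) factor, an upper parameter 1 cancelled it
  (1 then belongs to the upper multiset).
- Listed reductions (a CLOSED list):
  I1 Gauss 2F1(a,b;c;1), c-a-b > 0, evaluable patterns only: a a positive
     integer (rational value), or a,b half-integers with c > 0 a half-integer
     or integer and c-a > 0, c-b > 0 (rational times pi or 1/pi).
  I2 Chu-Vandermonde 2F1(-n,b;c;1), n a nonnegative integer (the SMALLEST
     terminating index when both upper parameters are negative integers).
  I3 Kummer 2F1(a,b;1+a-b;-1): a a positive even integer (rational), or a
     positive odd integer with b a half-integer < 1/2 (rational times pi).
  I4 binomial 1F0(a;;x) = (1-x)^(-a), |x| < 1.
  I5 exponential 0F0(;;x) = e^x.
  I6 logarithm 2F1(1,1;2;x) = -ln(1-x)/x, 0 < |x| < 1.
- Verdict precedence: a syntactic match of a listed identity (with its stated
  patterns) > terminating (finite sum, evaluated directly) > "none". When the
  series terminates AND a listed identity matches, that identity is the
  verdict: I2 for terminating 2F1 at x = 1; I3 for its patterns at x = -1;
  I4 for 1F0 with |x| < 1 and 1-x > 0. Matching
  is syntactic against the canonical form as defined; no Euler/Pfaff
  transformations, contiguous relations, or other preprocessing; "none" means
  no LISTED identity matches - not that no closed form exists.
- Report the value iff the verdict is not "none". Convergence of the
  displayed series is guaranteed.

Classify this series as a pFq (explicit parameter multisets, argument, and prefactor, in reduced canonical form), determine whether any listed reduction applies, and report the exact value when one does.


Reduced: x = -\frac{5}{4}, 1F1, upper = {\frac{4}{5}}, lower = {1}, C = \frac{2}{3}. Verdict: none. No listed pattern accepts 1F1(\frac{4}{5}; 1; -\frac{5}{4}).

First insight: with t_0 = \frac{2}{3}, the running product (prefactor 2/3) telescopes to a rising factorial.
Step ratio: r(k) = -\frac{5}{4} * (k+\frac{4}{5}) / [(k+1) (k+1)] - rational in k, leading ratio -\frac{5}{4}; with t_0 = \frac{2}{3}, classification follows.


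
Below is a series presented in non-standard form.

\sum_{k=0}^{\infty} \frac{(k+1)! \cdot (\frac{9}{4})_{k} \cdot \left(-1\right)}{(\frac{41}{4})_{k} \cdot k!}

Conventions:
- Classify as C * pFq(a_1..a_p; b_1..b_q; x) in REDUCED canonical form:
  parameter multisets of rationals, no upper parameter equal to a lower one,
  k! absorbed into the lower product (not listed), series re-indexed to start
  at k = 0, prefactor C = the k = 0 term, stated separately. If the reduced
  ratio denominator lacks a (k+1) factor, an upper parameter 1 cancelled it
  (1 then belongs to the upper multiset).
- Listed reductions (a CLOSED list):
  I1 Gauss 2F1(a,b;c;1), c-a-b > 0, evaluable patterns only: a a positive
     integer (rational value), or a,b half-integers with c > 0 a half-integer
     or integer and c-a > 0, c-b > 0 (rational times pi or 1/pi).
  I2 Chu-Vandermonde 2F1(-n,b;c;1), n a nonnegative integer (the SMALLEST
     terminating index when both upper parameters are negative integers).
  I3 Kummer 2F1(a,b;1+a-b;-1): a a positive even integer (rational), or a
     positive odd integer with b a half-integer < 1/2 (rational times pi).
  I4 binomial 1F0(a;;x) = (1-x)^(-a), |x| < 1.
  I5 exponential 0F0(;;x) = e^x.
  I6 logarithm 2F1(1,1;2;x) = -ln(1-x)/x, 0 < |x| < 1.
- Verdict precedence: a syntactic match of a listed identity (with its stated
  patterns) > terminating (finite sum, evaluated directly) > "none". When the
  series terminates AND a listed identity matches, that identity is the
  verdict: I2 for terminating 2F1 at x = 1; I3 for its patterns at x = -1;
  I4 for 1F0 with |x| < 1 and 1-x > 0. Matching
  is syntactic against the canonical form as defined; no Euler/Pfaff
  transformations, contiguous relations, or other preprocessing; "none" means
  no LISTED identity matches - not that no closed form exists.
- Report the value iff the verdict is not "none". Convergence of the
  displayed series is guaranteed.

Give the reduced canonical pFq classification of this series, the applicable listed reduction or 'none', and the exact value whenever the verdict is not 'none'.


Classification (C = -1): 2F1 with upper {2, \frac{9}{4}}, lower {\frac{41}{4}}, argument x = 1. Verdict: Gauss (I1, integer-parameter pattern) fires (x = 1: the Gamma ratio telescopes since c-a-b = 6 > 0 and a = 2 in Z>0). Sum: -\frac{407}{224}.

Key observation: t_0 being -1, the factorial ratio (C = -1) (k+a-1)!/(a-1)! is a rising factorial (a)_k.
Consecutive-term ratio: r(k) = 1 * (k+2) (k+\frac{9}{4}) / [(k+\frac{41}{4}) (k+1)] - rational; roots negated = parameters, x = 1, C = -1.


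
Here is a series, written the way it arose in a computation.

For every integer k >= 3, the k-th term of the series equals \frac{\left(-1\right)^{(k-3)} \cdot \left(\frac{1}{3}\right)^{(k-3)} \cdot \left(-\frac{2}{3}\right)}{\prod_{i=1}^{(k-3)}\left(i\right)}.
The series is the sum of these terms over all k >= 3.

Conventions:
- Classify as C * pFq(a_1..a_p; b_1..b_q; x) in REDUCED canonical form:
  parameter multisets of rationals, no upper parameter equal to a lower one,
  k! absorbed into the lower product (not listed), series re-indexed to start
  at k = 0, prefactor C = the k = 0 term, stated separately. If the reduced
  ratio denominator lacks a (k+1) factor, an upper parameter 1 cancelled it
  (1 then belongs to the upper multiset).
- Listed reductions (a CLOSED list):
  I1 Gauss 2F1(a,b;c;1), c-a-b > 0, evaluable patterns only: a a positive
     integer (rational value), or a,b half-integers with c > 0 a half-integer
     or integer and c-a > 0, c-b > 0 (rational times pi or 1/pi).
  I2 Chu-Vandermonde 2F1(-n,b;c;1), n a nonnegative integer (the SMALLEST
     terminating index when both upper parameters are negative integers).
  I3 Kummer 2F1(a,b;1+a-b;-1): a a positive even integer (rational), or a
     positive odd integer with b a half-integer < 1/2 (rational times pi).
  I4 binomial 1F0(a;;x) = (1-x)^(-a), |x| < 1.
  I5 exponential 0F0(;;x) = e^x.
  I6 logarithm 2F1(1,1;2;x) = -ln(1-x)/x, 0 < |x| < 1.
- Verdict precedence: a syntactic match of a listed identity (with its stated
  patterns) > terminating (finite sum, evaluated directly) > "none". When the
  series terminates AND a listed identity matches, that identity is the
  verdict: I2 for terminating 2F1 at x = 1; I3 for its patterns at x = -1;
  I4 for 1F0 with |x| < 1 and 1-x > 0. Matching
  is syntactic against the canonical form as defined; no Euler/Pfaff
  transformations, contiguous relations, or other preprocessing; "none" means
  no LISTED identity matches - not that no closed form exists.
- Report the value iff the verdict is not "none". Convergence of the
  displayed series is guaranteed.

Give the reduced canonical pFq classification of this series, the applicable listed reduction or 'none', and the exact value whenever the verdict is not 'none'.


Canonical form: C = -\frac{2}{3} times 0F0 with upper {-}, lower {-}, x = -\frac{1}{3}. Verdict at x = -\frac{1}{3}: exponential (I5) matches (the 0F0 exponential series at x = -\frac{1}{3}). Its exact value is \left(-\frac{2}{3}\right) \cdot e^{-\frac{1}{3}}.

Key observation: x = -\frac{1}{3} and the (-1)^k factor (C = -2/3) folds into the argument's sign.
Ratio: r(k) = -\frac{1}{3} * 1 / [(k+1)] - rational in k. x = -\frac{1}{3}; t_0 = -\frac{2}{3}; negate the roots.


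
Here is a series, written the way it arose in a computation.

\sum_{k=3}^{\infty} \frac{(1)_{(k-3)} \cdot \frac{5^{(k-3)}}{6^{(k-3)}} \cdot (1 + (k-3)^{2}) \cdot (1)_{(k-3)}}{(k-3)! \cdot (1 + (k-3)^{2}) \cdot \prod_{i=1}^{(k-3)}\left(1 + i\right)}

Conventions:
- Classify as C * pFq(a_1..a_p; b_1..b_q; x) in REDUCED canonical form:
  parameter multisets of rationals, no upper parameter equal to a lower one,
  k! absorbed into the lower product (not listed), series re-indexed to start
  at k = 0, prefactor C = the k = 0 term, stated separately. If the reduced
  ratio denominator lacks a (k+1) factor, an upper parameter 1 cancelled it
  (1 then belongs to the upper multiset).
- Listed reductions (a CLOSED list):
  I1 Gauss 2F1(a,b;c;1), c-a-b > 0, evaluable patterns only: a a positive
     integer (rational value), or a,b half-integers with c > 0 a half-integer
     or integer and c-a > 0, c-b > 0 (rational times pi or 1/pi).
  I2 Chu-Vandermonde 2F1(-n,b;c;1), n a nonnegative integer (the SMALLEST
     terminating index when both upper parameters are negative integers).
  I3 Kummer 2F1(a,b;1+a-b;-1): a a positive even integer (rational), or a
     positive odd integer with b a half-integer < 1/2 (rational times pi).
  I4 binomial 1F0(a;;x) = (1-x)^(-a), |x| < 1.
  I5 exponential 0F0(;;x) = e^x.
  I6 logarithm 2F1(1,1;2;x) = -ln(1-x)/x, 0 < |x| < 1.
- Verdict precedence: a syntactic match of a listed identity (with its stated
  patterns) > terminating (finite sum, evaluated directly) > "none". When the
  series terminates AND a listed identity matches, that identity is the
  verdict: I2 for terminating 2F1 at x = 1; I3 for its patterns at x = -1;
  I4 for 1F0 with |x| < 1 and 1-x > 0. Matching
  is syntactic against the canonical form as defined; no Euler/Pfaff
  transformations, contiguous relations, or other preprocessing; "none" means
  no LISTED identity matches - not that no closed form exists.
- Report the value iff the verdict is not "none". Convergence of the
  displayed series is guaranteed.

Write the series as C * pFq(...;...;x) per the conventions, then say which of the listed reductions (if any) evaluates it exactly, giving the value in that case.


Prefactor 1, argument \frac{5}{6}: 2F1 with upper {1, 1} over lower {2}. Verdict: logarithm (I6) matches (the logarithm: parameters (1,1;2), x = \frac{5}{6}). Hence: \left(-\frac{6}{5}\right) \cdot \ln\left(\frac{1}{6}\right).

Structural cue: t_0 being 1, the factor k^2 + 1 cancels (top and bottom), leaving C = 1, x = 5/6.
Ratio: r(k) = \frac{5}{6} * (k+1) (k+1) / [(k+2) (k+1)] - rational in k, leading ratio \frac{5}{6}; with t_0 = 1, classification follows.


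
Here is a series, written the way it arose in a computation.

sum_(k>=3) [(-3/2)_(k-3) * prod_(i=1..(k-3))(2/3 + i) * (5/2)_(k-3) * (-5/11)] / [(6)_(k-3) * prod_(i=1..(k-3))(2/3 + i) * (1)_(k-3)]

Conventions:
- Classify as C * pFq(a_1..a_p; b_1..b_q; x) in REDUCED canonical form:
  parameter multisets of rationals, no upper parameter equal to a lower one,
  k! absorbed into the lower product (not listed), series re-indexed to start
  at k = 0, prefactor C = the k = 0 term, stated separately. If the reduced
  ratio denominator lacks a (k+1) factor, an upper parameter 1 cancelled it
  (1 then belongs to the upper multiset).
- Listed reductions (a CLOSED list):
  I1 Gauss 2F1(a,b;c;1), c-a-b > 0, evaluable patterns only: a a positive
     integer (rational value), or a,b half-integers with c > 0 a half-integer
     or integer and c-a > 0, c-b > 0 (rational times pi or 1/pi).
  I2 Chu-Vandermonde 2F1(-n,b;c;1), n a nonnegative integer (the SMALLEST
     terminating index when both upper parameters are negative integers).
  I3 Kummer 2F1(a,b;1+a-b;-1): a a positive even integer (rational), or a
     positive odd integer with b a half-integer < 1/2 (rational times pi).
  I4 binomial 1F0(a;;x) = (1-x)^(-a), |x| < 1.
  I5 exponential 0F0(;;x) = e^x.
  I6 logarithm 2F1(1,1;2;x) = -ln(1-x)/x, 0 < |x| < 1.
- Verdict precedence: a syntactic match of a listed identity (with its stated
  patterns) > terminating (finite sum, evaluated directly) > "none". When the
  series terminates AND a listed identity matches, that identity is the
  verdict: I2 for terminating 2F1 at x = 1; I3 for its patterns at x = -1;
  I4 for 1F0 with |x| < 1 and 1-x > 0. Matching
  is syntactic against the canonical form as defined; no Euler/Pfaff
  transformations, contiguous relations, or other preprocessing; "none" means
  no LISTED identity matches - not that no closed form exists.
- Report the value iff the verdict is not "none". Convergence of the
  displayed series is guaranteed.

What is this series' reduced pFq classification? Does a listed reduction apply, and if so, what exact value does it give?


First insight: with t_0 = -5/11, (1)_k (C = -5/11) is k! itself.
Step ratio: r(k) = 1 * (k-3/2) (k+5/2) / [(k+6) (k+1)] ; factor over Q: parameters, x = 1, and C = -5/11.

At argument 1: a 2F1 with upper {-3/2, 5/2}, lower {6}, scaled by C = -5/11. Verdict (x = 1): the half-integer Gauss pattern (I1) applies (x = 1; upper {-3/2, 5/2} half-integers, c = 6 in the evaluable pattern). Hence: (-65536/99099) / pi.


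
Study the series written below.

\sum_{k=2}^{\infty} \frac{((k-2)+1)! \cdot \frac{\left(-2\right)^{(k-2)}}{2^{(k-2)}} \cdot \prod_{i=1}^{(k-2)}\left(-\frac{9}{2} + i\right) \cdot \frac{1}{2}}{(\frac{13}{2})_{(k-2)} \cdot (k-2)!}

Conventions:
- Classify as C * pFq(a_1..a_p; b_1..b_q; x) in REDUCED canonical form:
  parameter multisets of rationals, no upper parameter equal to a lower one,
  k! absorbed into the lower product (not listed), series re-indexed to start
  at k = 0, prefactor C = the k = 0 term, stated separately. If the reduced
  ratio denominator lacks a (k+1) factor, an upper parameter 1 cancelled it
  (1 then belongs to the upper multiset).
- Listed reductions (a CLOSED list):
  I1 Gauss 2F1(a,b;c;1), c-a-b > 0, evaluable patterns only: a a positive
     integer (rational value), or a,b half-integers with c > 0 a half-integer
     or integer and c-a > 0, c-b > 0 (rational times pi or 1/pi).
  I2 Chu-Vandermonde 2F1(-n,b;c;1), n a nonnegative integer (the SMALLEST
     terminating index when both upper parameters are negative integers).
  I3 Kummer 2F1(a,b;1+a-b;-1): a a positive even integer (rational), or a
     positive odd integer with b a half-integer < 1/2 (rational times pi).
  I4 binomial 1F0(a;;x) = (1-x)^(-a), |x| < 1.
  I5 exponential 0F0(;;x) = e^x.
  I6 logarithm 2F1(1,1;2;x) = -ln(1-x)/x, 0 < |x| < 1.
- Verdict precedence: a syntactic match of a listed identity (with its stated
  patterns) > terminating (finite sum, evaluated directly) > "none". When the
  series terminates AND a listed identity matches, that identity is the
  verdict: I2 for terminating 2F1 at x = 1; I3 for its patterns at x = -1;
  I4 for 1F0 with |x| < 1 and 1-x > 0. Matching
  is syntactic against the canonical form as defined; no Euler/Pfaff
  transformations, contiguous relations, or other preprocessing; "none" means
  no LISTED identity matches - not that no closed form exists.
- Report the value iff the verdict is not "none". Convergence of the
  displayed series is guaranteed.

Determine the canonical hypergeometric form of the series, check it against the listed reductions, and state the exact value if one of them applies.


This is \frac{1}{2} * 2F1(-\frac{7}{2}, 2; \frac{13}{2}; -1) in reduced canonical form. Verdict: Kummer (I3) applies (x = -1; c = \frac{13}{2} equals 1+a-b for upper {-\frac{7}{2}, 2}: listed pattern). Sum: \frac{11}{8}.

The tell: x = -1 and the two k-th powers (C = 1/2) combine into one argument.
Consecutive-term ratio: r(k) = -1 * (k-\frac{7}{2}) (k+2) / [(k+\frac{13}{2}) (k+1)] - poly over poly, x = -1 from leading terms; C = \frac{1}{2} at k = 0.


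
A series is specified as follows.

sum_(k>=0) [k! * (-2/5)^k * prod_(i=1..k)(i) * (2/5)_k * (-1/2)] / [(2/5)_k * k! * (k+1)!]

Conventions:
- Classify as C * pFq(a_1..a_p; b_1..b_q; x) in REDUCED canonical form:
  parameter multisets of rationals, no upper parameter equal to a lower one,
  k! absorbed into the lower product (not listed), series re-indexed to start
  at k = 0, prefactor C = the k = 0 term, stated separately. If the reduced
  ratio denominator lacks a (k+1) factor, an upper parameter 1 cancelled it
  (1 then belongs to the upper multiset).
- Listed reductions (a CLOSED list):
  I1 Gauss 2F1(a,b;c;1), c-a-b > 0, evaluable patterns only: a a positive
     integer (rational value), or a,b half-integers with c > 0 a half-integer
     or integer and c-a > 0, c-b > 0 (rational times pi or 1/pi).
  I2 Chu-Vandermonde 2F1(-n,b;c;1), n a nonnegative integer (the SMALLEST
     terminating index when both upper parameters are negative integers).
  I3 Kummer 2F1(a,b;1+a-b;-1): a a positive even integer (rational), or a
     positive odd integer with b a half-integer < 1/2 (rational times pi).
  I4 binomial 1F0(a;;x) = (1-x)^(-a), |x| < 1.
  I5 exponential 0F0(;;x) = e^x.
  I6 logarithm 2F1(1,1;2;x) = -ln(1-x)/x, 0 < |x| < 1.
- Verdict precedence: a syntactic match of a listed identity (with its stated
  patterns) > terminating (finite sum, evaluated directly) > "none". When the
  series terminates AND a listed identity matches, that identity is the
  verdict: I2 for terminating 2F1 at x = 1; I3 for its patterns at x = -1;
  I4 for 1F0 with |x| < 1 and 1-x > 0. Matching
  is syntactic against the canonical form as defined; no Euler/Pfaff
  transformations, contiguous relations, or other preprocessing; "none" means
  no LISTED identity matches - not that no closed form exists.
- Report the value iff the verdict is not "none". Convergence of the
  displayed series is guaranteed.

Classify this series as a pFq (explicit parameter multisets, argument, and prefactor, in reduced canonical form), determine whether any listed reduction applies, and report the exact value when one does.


This is -1/2 * 2F1(1, 1; 2; -2/5) in reduced canonical form. Verdict at x = -2/5: logarithm (I6) matches (the logarithm: parameters (1,1;2), x = -2/5). Value: (-5/4) * ln(7/5).

Structural cue: with t_0 = -1/2, the factorial ratio (C = -1/2) (k+a-1)!/(a-1)! is a rising factorial (a)_k.
Ratio: r(k) = (-2/5) * (k+1) (k+1) / [(k+2) (k+1)] - rational in k. x = (-2/5); t_0 = -1/2; negate the roots.


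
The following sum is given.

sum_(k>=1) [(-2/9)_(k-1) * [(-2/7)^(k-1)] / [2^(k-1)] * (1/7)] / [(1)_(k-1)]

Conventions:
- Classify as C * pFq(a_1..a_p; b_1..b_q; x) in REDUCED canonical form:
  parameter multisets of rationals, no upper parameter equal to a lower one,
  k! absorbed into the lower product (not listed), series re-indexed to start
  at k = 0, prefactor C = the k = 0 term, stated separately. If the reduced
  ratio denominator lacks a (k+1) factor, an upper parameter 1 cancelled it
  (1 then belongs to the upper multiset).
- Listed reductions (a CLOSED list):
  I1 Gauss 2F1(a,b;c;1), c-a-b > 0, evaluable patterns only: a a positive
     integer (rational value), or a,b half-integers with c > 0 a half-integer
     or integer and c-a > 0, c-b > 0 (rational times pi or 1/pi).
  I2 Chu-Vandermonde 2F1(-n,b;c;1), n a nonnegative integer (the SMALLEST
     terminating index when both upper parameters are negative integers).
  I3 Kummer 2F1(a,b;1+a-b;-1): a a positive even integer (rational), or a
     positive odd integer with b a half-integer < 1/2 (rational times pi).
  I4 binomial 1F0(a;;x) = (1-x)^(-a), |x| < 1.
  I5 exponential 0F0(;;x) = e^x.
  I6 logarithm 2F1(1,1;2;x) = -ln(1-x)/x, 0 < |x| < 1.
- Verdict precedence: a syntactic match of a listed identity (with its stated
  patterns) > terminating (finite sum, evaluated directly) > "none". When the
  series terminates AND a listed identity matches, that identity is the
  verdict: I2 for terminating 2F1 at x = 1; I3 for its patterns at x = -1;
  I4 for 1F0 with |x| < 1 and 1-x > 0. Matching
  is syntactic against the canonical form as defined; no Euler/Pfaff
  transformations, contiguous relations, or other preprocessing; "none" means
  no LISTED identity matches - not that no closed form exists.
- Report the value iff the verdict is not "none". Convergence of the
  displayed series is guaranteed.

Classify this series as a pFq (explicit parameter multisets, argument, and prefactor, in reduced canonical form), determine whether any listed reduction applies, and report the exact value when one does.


First insight: t_0 being 1/7, the two k-th powers (C = 1/7) combine into one argument.
Step ratio: r(k) = (-1/7) * (k-2/9) / [(k+1)] - rational in k. x = (-1/7); t_0 = 1/7; negate the roots.

This is 1/7 * 1F0(-2/9; -; -1/7) in reduced canonical form. Verdict: the I4 binomial reduction applies (the 1F0 binomial series: exponent 2/9, x = -1/7). Value: (1/7) * (8/7)^(2/9).


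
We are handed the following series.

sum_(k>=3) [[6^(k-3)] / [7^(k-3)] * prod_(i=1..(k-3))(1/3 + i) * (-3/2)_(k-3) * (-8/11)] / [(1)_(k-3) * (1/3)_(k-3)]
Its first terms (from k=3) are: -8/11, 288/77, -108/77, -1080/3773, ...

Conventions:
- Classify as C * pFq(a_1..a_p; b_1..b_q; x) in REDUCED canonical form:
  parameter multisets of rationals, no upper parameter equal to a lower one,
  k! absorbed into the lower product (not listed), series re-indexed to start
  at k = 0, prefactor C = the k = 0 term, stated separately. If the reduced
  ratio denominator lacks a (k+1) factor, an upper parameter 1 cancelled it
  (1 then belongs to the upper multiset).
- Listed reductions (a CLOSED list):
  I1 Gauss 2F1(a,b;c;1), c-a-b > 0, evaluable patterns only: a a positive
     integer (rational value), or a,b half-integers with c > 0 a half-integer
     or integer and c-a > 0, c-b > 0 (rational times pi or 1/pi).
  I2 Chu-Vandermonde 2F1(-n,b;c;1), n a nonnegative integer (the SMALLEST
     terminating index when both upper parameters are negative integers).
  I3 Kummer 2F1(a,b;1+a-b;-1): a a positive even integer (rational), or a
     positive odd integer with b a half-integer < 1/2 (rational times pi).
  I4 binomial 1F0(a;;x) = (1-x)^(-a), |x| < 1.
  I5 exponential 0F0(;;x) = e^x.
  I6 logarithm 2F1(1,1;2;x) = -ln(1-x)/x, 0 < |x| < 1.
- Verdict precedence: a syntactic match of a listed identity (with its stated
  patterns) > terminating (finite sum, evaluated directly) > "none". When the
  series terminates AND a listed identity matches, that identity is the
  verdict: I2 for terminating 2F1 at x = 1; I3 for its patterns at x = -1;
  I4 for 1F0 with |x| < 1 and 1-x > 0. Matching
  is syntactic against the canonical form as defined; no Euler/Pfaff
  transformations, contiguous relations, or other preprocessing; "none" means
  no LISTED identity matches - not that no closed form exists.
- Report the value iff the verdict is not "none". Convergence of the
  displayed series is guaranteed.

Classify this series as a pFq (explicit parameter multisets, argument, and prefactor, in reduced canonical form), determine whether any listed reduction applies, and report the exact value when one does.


Reduced: x = 6/7, 2F1, upper = {-3/2, 4/3}, lower = {1/3}, C = -8/11. Verdict: none here - no I1-I6 shape fits x = 6/7 with lower {1/3}.

The tell: with t_0 = -8/11, the two geometric factors (prefactor -8/11) combine into one argument.
Step ratio: r(k) = (6/7) * (k-3/2) (k+4/3) / [(k+1/3) (k+1)] - poly over poly, x = (6/7) from leading terms; C = -8/11 at k = 0.


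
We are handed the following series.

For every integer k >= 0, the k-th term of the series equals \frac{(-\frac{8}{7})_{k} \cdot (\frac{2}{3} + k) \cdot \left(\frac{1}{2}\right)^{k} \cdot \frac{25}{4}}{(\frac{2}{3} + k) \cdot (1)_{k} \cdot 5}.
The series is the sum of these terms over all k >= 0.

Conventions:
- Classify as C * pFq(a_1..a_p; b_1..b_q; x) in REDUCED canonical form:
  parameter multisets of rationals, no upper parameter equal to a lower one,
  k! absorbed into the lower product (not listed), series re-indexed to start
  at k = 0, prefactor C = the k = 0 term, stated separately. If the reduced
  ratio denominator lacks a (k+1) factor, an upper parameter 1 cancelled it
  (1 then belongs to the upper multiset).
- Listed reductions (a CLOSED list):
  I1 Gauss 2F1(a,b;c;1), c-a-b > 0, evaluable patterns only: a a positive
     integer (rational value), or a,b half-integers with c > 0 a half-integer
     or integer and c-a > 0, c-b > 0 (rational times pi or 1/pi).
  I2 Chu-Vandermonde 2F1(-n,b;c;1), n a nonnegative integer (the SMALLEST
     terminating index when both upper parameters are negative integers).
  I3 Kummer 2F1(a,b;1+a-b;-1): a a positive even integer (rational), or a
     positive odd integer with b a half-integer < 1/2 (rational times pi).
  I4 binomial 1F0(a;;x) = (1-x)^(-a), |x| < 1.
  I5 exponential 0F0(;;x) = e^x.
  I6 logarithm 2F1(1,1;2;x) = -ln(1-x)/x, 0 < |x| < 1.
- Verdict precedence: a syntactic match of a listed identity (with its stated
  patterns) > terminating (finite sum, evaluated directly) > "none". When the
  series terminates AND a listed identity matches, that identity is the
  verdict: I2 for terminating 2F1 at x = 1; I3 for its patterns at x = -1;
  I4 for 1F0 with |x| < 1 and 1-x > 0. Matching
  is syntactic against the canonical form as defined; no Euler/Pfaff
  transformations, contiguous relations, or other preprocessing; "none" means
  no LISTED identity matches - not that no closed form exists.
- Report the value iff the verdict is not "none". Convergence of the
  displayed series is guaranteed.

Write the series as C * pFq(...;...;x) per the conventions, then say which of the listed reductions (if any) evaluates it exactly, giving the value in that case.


Reduced: x = \frac{1}{2}, 1F0, upper = {-\frac{8}{7}}, lower = {-}, C = \frac{5}{4}. Verdict: the I4 binomial reduction matches (the 1F0 binomial series: exponent 8/7, x = \frac{1}{2}). Sum: \frac{5}{4} \cdot \left(\frac{1}{2}\right)^{\frac{8}{7}}.

Key step: t_0 being \frac{5}{4}, striking the common factor k + 2/3 reduces the term (prefactor 5/4).
Step ratio: r(k) = \frac{1}{2} * (k-\frac{8}{7}) / [(k+1)] - poly over poly, x = \frac{1}{2} from leading terms; C = \frac{5}{4} at k = 0.


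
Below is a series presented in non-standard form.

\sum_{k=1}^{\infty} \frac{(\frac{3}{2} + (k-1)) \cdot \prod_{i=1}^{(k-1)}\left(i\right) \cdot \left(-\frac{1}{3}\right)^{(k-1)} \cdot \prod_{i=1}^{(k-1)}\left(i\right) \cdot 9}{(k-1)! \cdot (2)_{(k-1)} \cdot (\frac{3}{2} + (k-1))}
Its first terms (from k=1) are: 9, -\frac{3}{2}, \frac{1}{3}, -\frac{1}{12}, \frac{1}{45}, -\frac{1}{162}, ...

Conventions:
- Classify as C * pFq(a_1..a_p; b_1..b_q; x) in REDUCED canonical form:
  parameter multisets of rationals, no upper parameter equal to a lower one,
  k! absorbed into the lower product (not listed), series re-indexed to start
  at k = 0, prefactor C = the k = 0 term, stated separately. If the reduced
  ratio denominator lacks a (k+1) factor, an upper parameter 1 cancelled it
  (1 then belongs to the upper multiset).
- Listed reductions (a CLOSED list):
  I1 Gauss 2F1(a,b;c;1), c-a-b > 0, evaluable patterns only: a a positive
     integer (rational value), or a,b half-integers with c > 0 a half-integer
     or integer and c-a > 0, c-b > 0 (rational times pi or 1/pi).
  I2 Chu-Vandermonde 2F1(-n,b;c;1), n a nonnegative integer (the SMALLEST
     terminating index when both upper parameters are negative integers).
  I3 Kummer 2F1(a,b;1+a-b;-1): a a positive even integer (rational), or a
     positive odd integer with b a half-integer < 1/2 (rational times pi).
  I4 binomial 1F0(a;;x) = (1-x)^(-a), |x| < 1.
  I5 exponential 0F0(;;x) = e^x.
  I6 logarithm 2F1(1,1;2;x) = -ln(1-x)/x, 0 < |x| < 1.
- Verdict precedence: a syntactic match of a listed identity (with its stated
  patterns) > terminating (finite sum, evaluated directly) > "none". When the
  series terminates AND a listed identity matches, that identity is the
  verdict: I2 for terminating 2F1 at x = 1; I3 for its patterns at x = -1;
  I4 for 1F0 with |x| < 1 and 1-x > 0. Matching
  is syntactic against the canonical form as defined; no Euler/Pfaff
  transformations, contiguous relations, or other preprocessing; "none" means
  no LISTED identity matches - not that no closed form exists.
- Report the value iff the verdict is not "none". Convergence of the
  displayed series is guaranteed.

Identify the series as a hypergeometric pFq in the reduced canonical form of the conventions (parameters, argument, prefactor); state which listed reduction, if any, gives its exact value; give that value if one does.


Key step: t_0 being 9, the factor k + 3/2 cancels (top and bottom), leaving prefactor 9.
Step ratio: r(k) = -\frac{1}{3} * (k+1) (k+1) / [(k+2) (k+1)] - rational; roots negated = parameters, x = -\frac{1}{3}, C = 9.

Classification (C = 9): 2F1 with upper {1, 1}, lower {2}, argument x = -\frac{1}{3}. Verdict: the logarithmic series (I6) applies (the logarithm: parameters (1,1;2), x = -\frac{1}{3}). Its exact value is 27 \cdot \ln\left(\frac{4}{3}\right).


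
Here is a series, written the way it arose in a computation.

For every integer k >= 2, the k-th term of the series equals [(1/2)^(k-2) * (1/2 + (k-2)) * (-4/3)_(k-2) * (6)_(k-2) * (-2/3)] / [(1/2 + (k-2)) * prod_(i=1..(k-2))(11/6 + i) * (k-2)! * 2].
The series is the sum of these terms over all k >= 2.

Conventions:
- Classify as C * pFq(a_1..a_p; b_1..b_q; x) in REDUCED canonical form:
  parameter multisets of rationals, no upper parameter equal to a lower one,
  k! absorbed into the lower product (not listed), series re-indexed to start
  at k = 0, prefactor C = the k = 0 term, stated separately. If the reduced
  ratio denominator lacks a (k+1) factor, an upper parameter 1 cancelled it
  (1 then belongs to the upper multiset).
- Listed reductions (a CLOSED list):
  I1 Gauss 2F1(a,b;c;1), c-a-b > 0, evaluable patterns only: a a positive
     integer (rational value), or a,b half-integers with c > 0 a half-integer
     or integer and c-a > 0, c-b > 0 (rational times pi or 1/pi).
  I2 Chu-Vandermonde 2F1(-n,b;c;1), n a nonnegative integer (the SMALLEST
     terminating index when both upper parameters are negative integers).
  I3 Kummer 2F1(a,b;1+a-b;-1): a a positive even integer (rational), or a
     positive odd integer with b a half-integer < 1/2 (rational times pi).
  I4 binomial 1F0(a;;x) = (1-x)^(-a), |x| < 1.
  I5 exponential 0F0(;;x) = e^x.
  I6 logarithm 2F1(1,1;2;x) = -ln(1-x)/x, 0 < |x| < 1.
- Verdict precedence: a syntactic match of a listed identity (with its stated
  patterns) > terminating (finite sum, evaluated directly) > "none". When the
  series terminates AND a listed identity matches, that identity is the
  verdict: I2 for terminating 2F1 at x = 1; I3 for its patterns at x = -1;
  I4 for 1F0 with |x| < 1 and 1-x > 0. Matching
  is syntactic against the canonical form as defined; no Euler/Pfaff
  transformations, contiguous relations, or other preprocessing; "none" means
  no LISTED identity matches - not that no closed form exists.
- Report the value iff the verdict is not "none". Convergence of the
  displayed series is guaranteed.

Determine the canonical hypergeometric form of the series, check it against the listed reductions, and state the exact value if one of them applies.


Reduced: x = 1/2, 2F1, upper = {-4/3, 6}, lower = {17/6}, C = -1/3. Verdict: none (x = 1/2): each listed identity misses the multisets {-4/3, 6} ; {17/6}.

Key step: with t_0 = -1/3, the lower running product (C = -1/3) is a rising factorial.
Consecutive-term ratio: r(k) = (1/2) * (k-4/3) (k+6) / [(k+17/6) (k+1)] - rational; roots negated = parameters, x = (1/2), C = -1/3.


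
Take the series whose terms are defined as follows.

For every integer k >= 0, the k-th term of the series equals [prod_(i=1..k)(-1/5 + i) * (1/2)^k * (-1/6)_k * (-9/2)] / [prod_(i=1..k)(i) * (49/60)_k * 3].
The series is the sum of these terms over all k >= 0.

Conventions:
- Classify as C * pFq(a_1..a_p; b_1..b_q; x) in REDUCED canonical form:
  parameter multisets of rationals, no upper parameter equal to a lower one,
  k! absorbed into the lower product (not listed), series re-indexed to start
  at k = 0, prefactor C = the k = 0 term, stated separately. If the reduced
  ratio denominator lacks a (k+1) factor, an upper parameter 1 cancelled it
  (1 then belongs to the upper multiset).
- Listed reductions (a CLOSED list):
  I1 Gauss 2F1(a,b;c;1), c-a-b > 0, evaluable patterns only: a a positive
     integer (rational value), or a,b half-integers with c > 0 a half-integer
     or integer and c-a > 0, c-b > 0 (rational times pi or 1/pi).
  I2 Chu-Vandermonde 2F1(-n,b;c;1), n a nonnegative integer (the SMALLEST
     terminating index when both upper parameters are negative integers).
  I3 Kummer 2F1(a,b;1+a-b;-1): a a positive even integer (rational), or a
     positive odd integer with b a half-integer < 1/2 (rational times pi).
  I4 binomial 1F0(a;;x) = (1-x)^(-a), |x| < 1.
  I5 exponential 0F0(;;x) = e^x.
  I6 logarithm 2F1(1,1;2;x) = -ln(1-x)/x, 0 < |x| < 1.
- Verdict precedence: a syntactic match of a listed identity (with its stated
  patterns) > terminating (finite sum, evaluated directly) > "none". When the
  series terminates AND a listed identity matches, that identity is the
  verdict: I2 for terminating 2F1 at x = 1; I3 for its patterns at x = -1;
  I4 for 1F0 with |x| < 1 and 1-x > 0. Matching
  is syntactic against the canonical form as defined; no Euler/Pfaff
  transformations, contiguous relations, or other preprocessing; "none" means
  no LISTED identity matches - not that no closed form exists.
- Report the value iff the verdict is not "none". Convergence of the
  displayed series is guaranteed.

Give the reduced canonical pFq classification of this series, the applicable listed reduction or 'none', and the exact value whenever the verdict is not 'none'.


The tell: x = (1/2) and the constant factors (C = -3/2, x = 1/2) combine into one prefactor.
Step ratio: r(k) = (1/2) * (k-1/6) (k+4/5) / [(k+49/60) (k+1)] - rational; roots negated = parameters, x = (1/2), C = -3/2.

Prefactor -3/2, argument 1/2: 2F1 with upper {-1/6, 4/5} over lower {49/60}. Verdict: none. A 2F1 with upper {-1/6, 4/5} fits none of I1-I6 at x = 1/2; the sum runs forever.


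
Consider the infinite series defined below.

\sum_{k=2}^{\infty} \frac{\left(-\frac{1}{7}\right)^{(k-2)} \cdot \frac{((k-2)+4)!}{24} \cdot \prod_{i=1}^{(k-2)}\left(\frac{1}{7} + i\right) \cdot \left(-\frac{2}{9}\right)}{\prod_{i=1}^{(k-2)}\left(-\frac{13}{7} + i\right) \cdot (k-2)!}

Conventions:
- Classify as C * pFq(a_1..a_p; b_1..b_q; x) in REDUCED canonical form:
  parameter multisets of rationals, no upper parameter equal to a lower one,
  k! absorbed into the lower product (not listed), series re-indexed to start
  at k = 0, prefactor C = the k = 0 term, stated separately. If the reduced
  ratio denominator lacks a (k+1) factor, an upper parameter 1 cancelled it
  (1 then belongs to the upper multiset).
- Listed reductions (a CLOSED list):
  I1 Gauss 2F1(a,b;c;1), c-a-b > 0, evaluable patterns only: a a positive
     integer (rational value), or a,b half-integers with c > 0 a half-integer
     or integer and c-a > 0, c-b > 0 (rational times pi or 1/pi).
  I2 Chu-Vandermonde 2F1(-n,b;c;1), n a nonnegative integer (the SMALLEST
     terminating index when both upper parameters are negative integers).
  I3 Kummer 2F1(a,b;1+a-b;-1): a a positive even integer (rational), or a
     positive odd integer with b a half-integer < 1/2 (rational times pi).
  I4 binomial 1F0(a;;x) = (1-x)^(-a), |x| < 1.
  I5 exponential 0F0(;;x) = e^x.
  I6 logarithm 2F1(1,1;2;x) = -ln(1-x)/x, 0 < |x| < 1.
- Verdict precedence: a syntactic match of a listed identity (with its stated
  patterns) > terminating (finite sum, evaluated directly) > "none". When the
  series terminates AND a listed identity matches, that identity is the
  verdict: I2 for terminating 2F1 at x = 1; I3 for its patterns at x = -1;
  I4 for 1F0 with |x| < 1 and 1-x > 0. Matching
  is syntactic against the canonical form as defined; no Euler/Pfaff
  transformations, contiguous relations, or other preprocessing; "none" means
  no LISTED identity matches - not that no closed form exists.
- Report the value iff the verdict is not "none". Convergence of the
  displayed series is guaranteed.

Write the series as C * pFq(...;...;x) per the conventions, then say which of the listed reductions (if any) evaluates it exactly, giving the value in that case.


The series (x = -\frac{1}{7}) is 2F1: upper {\frac{8}{7}, 5}, lower {-\frac{6}{7}}, prefactor -\frac{2}{9}. Verdict: none. No listed pattern accepts 2F1(\frac{8}{7}, 5; -\frac{6}{7}; -\frac{1}{7}).

First insight: with t_0 = -\frac{2}{9}, the running product (C = -2/9, x = -1/7) telescopes to a rising factorial.
Adjacent-term ratio: r(k) = -\frac{1}{7} * (k+\frac{8}{7}) (k+5) / [(k-\frac{6}{7}) (k+1)] - rational in k, leading ratio -\frac{1}{7}; with t_0 = -\frac{2}{9}, classification follows.


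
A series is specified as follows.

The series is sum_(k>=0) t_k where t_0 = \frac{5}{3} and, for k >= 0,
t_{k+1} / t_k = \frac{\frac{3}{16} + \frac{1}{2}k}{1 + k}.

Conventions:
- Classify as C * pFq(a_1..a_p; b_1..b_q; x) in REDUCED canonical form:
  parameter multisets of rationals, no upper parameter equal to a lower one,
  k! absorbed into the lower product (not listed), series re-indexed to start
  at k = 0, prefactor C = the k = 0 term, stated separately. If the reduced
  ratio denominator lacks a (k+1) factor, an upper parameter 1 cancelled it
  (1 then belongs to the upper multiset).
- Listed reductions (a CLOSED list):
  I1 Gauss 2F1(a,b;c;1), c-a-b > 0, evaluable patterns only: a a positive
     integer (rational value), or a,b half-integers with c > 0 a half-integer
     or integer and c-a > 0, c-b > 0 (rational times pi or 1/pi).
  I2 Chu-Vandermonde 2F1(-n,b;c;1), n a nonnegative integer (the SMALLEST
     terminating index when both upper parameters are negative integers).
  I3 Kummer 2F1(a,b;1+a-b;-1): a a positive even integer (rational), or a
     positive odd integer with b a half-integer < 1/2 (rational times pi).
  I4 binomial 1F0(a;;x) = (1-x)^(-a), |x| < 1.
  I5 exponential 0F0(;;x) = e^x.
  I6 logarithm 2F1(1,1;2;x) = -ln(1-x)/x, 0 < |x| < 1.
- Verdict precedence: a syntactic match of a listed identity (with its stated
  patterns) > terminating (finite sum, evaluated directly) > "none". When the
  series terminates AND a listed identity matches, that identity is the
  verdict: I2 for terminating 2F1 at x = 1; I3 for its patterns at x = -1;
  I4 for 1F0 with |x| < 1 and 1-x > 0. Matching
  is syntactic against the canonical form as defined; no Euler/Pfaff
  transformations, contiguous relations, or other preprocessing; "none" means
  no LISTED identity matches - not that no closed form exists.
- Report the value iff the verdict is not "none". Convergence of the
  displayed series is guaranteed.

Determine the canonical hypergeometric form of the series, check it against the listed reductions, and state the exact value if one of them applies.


At argument \frac{1}{2}: a 1F0 with upper {\frac{3}{8}}, lower {-}, scaled by C = \frac{5}{3}. Verdict at x = \frac{1}{2}: binomial (I4) matches (the 1F0 binomial series: exponent -3/8, x = \frac{1}{2}). Sum: \frac{5}{3} \cdot \left(\frac{1}{2}\right)^{-\frac{3}{8}}.

Structural cue: with t_0 = \frac{5}{3}, factor the ratio over Q (prefactor 5/3): negated roots = parameters.
Ratio: r(k) = \frac{1}{2} * (k+\frac{3}{8}) / [(k+1)] - rational in k, leading ratio \frac{1}{2}; with t_0 = \frac{5}{3}, classification follows.


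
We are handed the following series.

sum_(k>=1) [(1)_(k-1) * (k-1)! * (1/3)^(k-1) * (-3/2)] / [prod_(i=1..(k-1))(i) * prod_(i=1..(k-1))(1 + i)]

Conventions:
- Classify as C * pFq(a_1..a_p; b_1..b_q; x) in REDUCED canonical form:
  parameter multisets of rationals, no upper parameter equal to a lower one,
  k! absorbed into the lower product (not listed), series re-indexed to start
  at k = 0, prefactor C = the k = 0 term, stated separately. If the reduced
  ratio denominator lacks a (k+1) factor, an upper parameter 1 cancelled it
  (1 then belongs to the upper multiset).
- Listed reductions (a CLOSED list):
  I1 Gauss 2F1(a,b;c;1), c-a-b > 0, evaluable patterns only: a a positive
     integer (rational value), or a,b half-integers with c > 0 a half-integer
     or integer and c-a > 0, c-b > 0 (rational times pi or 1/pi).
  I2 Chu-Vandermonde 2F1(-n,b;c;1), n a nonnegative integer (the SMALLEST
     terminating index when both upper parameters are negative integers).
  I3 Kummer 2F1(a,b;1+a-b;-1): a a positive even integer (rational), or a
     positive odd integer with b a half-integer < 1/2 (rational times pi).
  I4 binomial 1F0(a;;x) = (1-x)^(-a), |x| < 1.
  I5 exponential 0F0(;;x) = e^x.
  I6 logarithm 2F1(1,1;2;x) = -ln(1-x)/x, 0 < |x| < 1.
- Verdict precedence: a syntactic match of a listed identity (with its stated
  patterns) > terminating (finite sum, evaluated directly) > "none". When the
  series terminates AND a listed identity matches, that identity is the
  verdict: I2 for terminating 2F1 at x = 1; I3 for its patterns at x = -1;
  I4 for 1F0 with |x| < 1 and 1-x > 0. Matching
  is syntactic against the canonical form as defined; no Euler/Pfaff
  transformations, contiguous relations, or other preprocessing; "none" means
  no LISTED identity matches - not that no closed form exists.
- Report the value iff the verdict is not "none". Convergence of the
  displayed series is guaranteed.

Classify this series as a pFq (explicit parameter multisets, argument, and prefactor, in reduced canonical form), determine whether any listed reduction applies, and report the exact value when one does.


x = 1/3 here; the reduced form reads 2F1, upper {1, 1}, lower {2}, C = -3/2. Verdict: logarithm (I6) matches (the logarithm: parameters (1,1;2), x = 1/3). Its exact value is (9/2) * ln(2/3).

Structural cue: x = (1/3) and the factorial ratio (C = -3/2) (k+a-1)!/(a-1)! is a rising factorial (a)_k.
Step ratio: r(k) = (1/3) * (k+1) (k+1) / [(k+2) (k+1)] - rational in k, leading ratio (1/3); with t_0 = -3/2, classification follows.
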